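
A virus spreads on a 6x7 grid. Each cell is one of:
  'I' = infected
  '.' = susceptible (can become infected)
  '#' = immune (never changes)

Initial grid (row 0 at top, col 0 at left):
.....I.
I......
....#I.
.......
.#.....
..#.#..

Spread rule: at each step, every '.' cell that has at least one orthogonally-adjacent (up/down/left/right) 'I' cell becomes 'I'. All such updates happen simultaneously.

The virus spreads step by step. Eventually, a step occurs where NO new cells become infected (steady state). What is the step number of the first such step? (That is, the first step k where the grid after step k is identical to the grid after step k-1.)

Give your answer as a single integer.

Step 0 (initial): 3 infected
Step 1: +8 new -> 11 infected
Step 2: +10 new -> 21 infected
Step 3: +9 new -> 30 infected
Step 4: +5 new -> 35 infected
Step 5: +3 new -> 38 infected
Step 6: +0 new -> 38 infected

Answer: 6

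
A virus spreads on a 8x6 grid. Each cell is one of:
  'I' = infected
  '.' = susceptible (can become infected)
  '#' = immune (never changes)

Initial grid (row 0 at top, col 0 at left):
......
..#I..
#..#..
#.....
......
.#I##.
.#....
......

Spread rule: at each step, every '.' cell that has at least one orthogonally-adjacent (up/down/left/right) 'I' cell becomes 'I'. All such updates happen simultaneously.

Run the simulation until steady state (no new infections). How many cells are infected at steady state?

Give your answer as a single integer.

Answer: 40

Derivation:
Step 0 (initial): 2 infected
Step 1: +4 new -> 6 infected
Step 2: +9 new -> 15 infected
Step 3: +12 new -> 27 infected
Step 4: +9 new -> 36 infected
Step 5: +4 new -> 40 infected
Step 6: +0 new -> 40 infected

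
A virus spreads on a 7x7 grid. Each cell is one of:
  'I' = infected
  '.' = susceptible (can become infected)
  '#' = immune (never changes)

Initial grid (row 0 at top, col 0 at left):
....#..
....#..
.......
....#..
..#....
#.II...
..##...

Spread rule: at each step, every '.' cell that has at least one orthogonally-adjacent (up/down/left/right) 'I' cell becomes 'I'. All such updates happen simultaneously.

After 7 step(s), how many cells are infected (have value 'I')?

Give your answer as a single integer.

Answer: 41

Derivation:
Step 0 (initial): 2 infected
Step 1: +3 new -> 5 infected
Step 2: +6 new -> 11 infected
Step 3: +8 new -> 19 infected
Step 4: +8 new -> 27 infected
Step 5: +6 new -> 33 infected
Step 6: +5 new -> 38 infected
Step 7: +3 new -> 41 infected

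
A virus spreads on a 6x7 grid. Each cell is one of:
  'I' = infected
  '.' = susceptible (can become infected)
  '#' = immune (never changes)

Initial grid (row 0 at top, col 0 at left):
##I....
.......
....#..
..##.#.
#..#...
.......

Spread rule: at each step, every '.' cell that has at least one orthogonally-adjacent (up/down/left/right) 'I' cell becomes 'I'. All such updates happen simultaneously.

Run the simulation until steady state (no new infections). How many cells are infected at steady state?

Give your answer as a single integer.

Step 0 (initial): 1 infected
Step 1: +2 new -> 3 infected
Step 2: +4 new -> 7 infected
Step 3: +5 new -> 12 infected
Step 4: +4 new -> 16 infected
Step 5: +4 new -> 20 infected
Step 6: +3 new -> 23 infected
Step 7: +3 new -> 26 infected
Step 8: +2 new -> 28 infected
Step 9: +3 new -> 31 infected
Step 10: +2 new -> 33 infected
Step 11: +1 new -> 34 infected
Step 12: +0 new -> 34 infected

Answer: 34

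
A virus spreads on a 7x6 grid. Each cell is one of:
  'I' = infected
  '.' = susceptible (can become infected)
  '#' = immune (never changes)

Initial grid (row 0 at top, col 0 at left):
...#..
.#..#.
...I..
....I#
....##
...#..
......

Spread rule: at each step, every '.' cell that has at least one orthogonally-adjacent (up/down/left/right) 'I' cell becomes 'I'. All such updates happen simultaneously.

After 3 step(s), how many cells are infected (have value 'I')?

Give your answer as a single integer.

Answer: 16

Derivation:
Step 0 (initial): 2 infected
Step 1: +4 new -> 6 infected
Step 2: +5 new -> 11 infected
Step 3: +5 new -> 16 infected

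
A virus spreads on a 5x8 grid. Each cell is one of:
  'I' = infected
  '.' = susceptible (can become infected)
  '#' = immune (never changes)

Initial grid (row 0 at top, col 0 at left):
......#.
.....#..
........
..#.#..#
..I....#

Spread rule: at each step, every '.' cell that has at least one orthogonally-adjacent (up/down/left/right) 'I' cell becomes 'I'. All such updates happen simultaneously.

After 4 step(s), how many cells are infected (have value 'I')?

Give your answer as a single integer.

Step 0 (initial): 1 infected
Step 1: +2 new -> 3 infected
Step 2: +4 new -> 7 infected
Step 3: +4 new -> 11 infected
Step 4: +7 new -> 18 infected

Answer: 18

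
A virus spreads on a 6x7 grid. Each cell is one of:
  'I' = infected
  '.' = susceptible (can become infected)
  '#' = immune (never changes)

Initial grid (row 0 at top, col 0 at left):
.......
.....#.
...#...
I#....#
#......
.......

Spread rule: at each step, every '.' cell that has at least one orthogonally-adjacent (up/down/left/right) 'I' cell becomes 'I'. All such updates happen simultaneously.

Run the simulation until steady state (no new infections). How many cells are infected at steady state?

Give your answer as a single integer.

Answer: 37

Derivation:
Step 0 (initial): 1 infected
Step 1: +1 new -> 2 infected
Step 2: +2 new -> 4 infected
Step 3: +3 new -> 7 infected
Step 4: +3 new -> 10 infected
Step 5: +4 new -> 14 infected
Step 6: +6 new -> 20 infected
Step 7: +6 new -> 26 infected
Step 8: +5 new -> 31 infected
Step 9: +4 new -> 35 infected
Step 10: +2 new -> 37 infected
Step 11: +0 new -> 37 infected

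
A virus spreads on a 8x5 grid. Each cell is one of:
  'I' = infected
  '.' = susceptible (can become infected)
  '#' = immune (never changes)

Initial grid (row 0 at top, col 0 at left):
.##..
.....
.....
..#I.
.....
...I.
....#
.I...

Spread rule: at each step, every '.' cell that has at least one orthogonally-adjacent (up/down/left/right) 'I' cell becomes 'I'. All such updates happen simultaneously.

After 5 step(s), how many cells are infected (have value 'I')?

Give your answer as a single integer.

Step 0 (initial): 3 infected
Step 1: +9 new -> 12 infected
Step 2: +9 new -> 21 infected
Step 3: +7 new -> 28 infected
Step 4: +5 new -> 33 infected
Step 5: +2 new -> 35 infected

Answer: 35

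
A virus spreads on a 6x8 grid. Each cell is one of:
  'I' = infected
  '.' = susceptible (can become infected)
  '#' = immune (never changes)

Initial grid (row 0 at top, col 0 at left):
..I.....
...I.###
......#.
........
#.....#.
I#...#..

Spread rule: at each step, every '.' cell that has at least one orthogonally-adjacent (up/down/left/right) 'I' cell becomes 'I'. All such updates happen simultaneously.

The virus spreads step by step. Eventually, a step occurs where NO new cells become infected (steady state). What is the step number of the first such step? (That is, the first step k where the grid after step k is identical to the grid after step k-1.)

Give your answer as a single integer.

Answer: 10

Derivation:
Step 0 (initial): 3 infected
Step 1: +5 new -> 8 infected
Step 2: +6 new -> 14 infected
Step 3: +7 new -> 21 infected
Step 4: +7 new -> 28 infected
Step 5: +7 new -> 35 infected
Step 6: +1 new -> 36 infected
Step 7: +2 new -> 38 infected
Step 8: +1 new -> 39 infected
Step 9: +1 new -> 40 infected
Step 10: +0 new -> 40 infected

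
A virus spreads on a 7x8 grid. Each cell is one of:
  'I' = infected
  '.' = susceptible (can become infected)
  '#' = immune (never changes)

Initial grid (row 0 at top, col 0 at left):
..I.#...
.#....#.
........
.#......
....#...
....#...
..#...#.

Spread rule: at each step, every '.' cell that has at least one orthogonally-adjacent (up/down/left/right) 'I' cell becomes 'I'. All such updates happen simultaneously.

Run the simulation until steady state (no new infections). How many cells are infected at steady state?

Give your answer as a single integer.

Answer: 48

Derivation:
Step 0 (initial): 1 infected
Step 1: +3 new -> 4 infected
Step 2: +3 new -> 7 infected
Step 3: +5 new -> 12 infected
Step 4: +5 new -> 17 infected
Step 5: +7 new -> 24 infected
Step 6: +6 new -> 30 infected
Step 7: +7 new -> 37 infected
Step 8: +6 new -> 43 infected
Step 9: +3 new -> 46 infected
Step 10: +1 new -> 47 infected
Step 11: +1 new -> 48 infected
Step 12: +0 new -> 48 infected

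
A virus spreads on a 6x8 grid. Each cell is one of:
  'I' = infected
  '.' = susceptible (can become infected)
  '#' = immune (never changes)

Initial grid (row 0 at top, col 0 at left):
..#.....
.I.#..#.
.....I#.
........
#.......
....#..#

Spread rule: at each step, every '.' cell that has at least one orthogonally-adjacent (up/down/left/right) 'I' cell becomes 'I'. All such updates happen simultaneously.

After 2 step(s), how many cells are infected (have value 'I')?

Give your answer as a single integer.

Answer: 19

Derivation:
Step 0 (initial): 2 infected
Step 1: +7 new -> 9 infected
Step 2: +10 new -> 19 infected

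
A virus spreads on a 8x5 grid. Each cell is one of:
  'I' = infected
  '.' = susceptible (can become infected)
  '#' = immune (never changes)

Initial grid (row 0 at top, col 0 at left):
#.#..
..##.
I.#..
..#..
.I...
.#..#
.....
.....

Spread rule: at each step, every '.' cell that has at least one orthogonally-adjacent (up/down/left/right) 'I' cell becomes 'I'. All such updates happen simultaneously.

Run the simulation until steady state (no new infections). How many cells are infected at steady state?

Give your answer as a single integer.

Answer: 32

Derivation:
Step 0 (initial): 2 infected
Step 1: +6 new -> 8 infected
Step 2: +4 new -> 12 infected
Step 3: +6 new -> 18 infected
Step 4: +6 new -> 24 infected
Step 5: +4 new -> 28 infected
Step 6: +2 new -> 30 infected
Step 7: +1 new -> 31 infected
Step 8: +1 new -> 32 infected
Step 9: +0 new -> 32 infected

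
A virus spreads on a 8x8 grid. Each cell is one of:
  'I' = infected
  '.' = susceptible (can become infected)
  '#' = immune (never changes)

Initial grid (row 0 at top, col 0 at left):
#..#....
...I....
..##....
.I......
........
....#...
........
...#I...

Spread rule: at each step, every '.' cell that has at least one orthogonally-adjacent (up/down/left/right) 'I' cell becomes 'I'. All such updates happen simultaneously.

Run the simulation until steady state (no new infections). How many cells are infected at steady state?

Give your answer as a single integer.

Step 0 (initial): 3 infected
Step 1: +8 new -> 11 infected
Step 2: +13 new -> 24 infected
Step 3: +15 new -> 39 infected
Step 4: +11 new -> 50 infected
Step 5: +6 new -> 56 infected
Step 6: +2 new -> 58 infected
Step 7: +0 new -> 58 infected

Answer: 58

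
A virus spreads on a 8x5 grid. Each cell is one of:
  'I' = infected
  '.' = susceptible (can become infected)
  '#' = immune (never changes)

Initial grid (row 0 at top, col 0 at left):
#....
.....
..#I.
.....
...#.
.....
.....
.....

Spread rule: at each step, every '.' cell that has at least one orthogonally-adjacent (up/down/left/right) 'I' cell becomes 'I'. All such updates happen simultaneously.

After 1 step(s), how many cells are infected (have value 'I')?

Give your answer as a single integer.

Answer: 4

Derivation:
Step 0 (initial): 1 infected
Step 1: +3 new -> 4 infected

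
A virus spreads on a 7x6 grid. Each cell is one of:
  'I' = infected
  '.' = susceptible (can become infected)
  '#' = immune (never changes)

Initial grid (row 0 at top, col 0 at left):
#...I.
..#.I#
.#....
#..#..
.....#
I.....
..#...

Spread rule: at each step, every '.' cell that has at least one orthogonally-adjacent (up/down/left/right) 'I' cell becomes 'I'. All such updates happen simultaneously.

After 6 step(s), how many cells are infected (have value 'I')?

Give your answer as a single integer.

Step 0 (initial): 3 infected
Step 1: +7 new -> 10 infected
Step 2: +7 new -> 17 infected
Step 3: +7 new -> 24 infected
Step 4: +5 new -> 29 infected
Step 5: +3 new -> 32 infected
Step 6: +2 new -> 34 infected

Answer: 34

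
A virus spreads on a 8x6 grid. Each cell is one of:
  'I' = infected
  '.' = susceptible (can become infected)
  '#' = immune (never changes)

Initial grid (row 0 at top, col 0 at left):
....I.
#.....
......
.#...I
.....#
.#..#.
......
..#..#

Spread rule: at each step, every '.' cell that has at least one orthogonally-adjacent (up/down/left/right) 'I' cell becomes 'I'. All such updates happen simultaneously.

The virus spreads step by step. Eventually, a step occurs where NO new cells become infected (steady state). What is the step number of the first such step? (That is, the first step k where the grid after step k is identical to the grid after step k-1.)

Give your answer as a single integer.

Step 0 (initial): 2 infected
Step 1: +5 new -> 7 infected
Step 2: +6 new -> 13 infected
Step 3: +5 new -> 18 infected
Step 4: +5 new -> 23 infected
Step 5: +4 new -> 27 infected
Step 6: +5 new -> 32 infected
Step 7: +5 new -> 37 infected
Step 8: +3 new -> 40 infected
Step 9: +1 new -> 41 infected
Step 10: +0 new -> 41 infected

Answer: 10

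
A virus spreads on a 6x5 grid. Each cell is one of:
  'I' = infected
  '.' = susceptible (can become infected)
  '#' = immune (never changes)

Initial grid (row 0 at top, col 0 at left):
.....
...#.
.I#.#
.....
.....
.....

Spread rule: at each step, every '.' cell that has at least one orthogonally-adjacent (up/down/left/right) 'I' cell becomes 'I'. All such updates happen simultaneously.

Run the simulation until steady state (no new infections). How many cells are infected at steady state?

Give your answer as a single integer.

Step 0 (initial): 1 infected
Step 1: +3 new -> 4 infected
Step 2: +6 new -> 10 infected
Step 3: +6 new -> 16 infected
Step 4: +6 new -> 22 infected
Step 5: +3 new -> 25 infected
Step 6: +2 new -> 27 infected
Step 7: +0 new -> 27 infected

Answer: 27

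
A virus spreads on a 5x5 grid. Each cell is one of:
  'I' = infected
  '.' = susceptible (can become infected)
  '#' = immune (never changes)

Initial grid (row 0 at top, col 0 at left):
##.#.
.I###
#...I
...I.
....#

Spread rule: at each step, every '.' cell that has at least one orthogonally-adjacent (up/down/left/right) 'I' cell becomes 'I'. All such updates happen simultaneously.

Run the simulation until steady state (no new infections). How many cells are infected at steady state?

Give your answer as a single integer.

Answer: 15

Derivation:
Step 0 (initial): 3 infected
Step 1: +6 new -> 9 infected
Step 2: +3 new -> 12 infected
Step 3: +2 new -> 14 infected
Step 4: +1 new -> 15 infected
Step 5: +0 new -> 15 infected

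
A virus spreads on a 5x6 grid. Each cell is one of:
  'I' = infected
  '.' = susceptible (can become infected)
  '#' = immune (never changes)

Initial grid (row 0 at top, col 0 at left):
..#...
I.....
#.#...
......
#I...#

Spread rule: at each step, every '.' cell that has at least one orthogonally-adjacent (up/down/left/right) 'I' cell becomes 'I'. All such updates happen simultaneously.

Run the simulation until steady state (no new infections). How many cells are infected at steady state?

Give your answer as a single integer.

Step 0 (initial): 2 infected
Step 1: +4 new -> 6 infected
Step 2: +6 new -> 12 infected
Step 3: +3 new -> 15 infected
Step 4: +4 new -> 19 infected
Step 5: +4 new -> 23 infected
Step 6: +2 new -> 25 infected
Step 7: +0 new -> 25 infected

Answer: 25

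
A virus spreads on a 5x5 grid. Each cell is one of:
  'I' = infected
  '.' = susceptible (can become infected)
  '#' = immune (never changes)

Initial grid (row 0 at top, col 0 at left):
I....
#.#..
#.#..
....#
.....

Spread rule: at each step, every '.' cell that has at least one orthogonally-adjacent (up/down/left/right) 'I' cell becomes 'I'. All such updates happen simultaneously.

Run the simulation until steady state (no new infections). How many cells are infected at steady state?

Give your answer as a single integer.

Answer: 20

Derivation:
Step 0 (initial): 1 infected
Step 1: +1 new -> 2 infected
Step 2: +2 new -> 4 infected
Step 3: +2 new -> 6 infected
Step 4: +3 new -> 9 infected
Step 5: +5 new -> 14 infected
Step 6: +4 new -> 18 infected
Step 7: +1 new -> 19 infected
Step 8: +1 new -> 20 infected
Step 9: +0 new -> 20 infected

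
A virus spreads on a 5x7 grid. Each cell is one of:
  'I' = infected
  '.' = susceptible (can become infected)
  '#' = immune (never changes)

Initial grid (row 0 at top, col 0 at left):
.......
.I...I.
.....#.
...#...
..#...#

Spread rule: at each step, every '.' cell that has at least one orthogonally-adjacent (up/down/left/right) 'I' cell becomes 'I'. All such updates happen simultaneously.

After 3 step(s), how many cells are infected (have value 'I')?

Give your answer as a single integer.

Answer: 26

Derivation:
Step 0 (initial): 2 infected
Step 1: +7 new -> 9 infected
Step 2: +10 new -> 19 infected
Step 3: +7 new -> 26 infected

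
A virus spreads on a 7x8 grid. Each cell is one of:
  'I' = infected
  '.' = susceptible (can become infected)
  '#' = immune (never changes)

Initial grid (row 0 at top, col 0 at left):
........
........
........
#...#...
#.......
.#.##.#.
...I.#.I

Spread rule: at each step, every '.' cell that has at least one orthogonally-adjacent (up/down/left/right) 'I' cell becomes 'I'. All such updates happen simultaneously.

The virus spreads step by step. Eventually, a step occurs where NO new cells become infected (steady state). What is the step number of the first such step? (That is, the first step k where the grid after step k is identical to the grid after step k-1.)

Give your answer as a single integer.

Answer: 10

Derivation:
Step 0 (initial): 2 infected
Step 1: +4 new -> 6 infected
Step 2: +3 new -> 9 infected
Step 3: +4 new -> 13 infected
Step 4: +7 new -> 20 infected
Step 5: +8 new -> 28 infected
Step 6: +6 new -> 34 infected
Step 7: +7 new -> 41 infected
Step 8: +5 new -> 46 infected
Step 9: +2 new -> 48 infected
Step 10: +0 new -> 48 infected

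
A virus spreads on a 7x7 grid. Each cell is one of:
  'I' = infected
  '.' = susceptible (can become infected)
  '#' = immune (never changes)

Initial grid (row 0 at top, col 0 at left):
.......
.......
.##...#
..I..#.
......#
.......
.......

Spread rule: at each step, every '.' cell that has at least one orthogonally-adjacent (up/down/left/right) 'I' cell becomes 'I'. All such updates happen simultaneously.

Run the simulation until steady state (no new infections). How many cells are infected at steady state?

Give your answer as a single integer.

Step 0 (initial): 1 infected
Step 1: +3 new -> 4 infected
Step 2: +6 new -> 10 infected
Step 3: +8 new -> 18 infected
Step 4: +10 new -> 28 infected
Step 5: +8 new -> 36 infected
Step 6: +5 new -> 41 infected
Step 7: +2 new -> 43 infected
Step 8: +0 new -> 43 infected

Answer: 43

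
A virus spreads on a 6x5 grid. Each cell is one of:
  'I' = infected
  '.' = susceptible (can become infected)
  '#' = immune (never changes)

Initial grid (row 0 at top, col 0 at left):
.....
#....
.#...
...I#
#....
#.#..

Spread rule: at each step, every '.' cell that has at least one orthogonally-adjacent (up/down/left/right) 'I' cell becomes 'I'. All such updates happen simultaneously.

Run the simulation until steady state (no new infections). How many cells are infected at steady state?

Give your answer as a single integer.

Answer: 24

Derivation:
Step 0 (initial): 1 infected
Step 1: +3 new -> 4 infected
Step 2: +7 new -> 11 infected
Step 3: +6 new -> 17 infected
Step 4: +5 new -> 22 infected
Step 5: +1 new -> 23 infected
Step 6: +1 new -> 24 infected
Step 7: +0 new -> 24 infected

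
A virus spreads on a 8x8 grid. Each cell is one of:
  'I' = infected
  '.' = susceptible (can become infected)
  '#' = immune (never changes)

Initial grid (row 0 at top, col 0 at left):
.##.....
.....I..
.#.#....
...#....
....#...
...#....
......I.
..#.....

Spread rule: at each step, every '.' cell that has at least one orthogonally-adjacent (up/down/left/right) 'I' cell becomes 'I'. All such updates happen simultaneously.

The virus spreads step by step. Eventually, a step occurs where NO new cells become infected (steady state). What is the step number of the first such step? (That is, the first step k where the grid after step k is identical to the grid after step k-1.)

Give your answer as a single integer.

Step 0 (initial): 2 infected
Step 1: +8 new -> 10 infected
Step 2: +13 new -> 23 infected
Step 3: +11 new -> 34 infected
Step 4: +5 new -> 39 infected
Step 5: +4 new -> 43 infected
Step 6: +7 new -> 50 infected
Step 7: +5 new -> 55 infected
Step 8: +1 new -> 56 infected
Step 9: +0 new -> 56 infected

Answer: 9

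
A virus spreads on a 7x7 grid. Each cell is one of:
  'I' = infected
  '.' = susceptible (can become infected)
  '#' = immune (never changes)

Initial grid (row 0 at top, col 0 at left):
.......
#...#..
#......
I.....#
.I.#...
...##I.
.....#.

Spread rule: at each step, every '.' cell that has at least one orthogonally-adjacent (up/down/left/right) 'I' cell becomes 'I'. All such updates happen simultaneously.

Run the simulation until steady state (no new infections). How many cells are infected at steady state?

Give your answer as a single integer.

Step 0 (initial): 3 infected
Step 1: +6 new -> 9 infected
Step 2: +9 new -> 18 infected
Step 3: +7 new -> 25 infected
Step 4: +7 new -> 32 infected
Step 5: +6 new -> 38 infected
Step 6: +3 new -> 41 infected
Step 7: +0 new -> 41 infected

Answer: 41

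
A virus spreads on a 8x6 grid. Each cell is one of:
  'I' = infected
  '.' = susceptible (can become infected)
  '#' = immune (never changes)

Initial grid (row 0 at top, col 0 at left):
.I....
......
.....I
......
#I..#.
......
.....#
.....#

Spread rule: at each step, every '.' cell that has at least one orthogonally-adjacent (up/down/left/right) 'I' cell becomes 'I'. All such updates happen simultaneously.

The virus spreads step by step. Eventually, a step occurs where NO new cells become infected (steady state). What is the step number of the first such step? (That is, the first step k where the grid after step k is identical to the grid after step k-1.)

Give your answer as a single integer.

Step 0 (initial): 3 infected
Step 1: +9 new -> 12 infected
Step 2: +15 new -> 27 infected
Step 3: +10 new -> 37 infected
Step 4: +4 new -> 41 infected
Step 5: +2 new -> 43 infected
Step 6: +1 new -> 44 infected
Step 7: +0 new -> 44 infected

Answer: 7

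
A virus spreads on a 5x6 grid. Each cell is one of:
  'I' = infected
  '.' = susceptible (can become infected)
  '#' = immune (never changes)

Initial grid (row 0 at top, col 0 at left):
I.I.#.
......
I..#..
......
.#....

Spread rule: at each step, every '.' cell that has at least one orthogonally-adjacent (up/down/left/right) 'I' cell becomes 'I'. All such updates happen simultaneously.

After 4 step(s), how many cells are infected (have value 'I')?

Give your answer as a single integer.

Step 0 (initial): 3 infected
Step 1: +6 new -> 9 infected
Step 2: +5 new -> 14 infected
Step 3: +2 new -> 16 infected
Step 4: +4 new -> 20 infected

Answer: 20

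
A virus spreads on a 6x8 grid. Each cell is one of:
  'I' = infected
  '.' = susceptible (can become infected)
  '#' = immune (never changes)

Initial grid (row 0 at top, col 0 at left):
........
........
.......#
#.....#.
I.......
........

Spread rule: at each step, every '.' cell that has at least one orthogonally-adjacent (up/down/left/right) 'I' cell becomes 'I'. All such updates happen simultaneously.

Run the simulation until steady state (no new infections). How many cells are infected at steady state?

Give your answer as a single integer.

Step 0 (initial): 1 infected
Step 1: +2 new -> 3 infected
Step 2: +3 new -> 6 infected
Step 3: +4 new -> 10 infected
Step 4: +6 new -> 16 infected
Step 5: +7 new -> 23 infected
Step 6: +7 new -> 30 infected
Step 7: +5 new -> 35 infected
Step 8: +5 new -> 40 infected
Step 9: +2 new -> 42 infected
Step 10: +2 new -> 44 infected
Step 11: +1 new -> 45 infected
Step 12: +0 new -> 45 infected

Answer: 45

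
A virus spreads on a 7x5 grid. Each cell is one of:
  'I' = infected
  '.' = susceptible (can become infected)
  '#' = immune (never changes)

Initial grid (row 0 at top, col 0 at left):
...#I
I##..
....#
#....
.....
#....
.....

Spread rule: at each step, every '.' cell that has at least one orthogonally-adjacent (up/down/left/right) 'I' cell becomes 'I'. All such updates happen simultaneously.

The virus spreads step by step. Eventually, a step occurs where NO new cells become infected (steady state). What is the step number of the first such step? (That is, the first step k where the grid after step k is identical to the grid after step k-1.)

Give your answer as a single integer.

Step 0 (initial): 2 infected
Step 1: +3 new -> 5 infected
Step 2: +3 new -> 8 infected
Step 3: +4 new -> 12 infected
Step 4: +3 new -> 15 infected
Step 5: +5 new -> 20 infected
Step 6: +4 new -> 24 infected
Step 7: +4 new -> 28 infected
Step 8: +1 new -> 29 infected
Step 9: +0 new -> 29 infected

Answer: 9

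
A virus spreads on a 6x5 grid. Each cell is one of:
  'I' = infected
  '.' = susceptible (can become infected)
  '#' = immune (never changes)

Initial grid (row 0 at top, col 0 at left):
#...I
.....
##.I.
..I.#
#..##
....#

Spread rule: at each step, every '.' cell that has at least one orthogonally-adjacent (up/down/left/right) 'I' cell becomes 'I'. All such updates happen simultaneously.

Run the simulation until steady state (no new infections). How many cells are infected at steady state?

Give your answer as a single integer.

Step 0 (initial): 3 infected
Step 1: +8 new -> 11 infected
Step 2: +5 new -> 16 infected
Step 3: +4 new -> 20 infected
Step 4: +2 new -> 22 infected
Step 5: +0 new -> 22 infected

Answer: 22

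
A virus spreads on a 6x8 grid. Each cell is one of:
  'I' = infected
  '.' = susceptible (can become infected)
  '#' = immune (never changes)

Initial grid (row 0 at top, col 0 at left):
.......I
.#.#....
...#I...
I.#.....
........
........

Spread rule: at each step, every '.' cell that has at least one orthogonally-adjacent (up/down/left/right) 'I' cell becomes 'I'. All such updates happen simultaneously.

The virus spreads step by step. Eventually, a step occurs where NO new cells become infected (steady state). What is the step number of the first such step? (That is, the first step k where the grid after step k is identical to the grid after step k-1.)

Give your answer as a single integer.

Step 0 (initial): 3 infected
Step 1: +8 new -> 11 infected
Step 2: +13 new -> 24 infected
Step 3: +10 new -> 34 infected
Step 4: +8 new -> 42 infected
Step 5: +2 new -> 44 infected
Step 6: +0 new -> 44 infected

Answer: 6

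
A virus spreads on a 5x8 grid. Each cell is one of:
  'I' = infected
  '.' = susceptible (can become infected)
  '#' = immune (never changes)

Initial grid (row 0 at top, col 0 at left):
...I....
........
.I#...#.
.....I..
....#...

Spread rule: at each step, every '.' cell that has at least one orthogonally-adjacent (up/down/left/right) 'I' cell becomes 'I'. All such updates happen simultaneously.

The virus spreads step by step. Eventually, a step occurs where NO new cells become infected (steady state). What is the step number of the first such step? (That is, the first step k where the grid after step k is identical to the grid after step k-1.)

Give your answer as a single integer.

Step 0 (initial): 3 infected
Step 1: +10 new -> 13 infected
Step 2: +14 new -> 27 infected
Step 3: +8 new -> 35 infected
Step 4: +2 new -> 37 infected
Step 5: +0 new -> 37 infected

Answer: 5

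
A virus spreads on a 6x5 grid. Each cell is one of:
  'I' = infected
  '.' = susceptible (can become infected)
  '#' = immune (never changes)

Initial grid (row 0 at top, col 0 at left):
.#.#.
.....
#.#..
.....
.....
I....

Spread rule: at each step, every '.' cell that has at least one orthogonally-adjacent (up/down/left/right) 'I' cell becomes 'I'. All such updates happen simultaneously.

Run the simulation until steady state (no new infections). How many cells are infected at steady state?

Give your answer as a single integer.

Answer: 26

Derivation:
Step 0 (initial): 1 infected
Step 1: +2 new -> 3 infected
Step 2: +3 new -> 6 infected
Step 3: +3 new -> 9 infected
Step 4: +4 new -> 13 infected
Step 5: +3 new -> 16 infected
Step 6: +4 new -> 20 infected
Step 7: +4 new -> 24 infected
Step 8: +1 new -> 25 infected
Step 9: +1 new -> 26 infected
Step 10: +0 new -> 26 infected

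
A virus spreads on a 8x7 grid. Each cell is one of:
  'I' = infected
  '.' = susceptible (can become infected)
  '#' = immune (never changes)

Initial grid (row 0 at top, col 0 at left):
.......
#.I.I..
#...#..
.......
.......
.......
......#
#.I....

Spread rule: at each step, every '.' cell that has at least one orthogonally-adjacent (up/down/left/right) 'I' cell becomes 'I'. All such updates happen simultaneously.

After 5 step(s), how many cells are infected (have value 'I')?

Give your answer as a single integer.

Step 0 (initial): 3 infected
Step 1: +9 new -> 12 infected
Step 2: +12 new -> 24 infected
Step 3: +12 new -> 36 infected
Step 4: +10 new -> 46 infected
Step 5: +4 new -> 50 infected

Answer: 50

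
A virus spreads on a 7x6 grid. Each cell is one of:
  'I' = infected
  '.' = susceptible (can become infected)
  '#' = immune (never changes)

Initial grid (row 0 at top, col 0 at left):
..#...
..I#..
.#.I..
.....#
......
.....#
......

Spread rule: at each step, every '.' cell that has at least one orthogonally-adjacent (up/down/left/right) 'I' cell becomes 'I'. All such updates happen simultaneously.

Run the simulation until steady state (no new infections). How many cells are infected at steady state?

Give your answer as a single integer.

Step 0 (initial): 2 infected
Step 1: +4 new -> 6 infected
Step 2: +7 new -> 13 infected
Step 3: +8 new -> 21 infected
Step 4: +8 new -> 29 infected
Step 5: +4 new -> 33 infected
Step 6: +3 new -> 36 infected
Step 7: +1 new -> 37 infected
Step 8: +0 new -> 37 infected

Answer: 37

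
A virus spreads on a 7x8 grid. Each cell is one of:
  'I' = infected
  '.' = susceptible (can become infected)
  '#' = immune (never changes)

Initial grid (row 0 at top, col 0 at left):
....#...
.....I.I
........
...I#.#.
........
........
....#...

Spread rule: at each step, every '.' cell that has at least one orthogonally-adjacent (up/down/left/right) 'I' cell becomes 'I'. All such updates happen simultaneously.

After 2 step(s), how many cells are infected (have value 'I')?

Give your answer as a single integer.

Step 0 (initial): 3 infected
Step 1: +9 new -> 12 infected
Step 2: +11 new -> 23 infected

Answer: 23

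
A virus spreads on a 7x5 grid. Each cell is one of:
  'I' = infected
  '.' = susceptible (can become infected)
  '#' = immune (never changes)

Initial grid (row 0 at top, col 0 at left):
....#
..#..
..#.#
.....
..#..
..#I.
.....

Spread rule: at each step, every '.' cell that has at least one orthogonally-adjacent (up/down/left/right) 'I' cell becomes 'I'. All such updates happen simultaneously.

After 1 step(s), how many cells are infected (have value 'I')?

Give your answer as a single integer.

Answer: 4

Derivation:
Step 0 (initial): 1 infected
Step 1: +3 new -> 4 infected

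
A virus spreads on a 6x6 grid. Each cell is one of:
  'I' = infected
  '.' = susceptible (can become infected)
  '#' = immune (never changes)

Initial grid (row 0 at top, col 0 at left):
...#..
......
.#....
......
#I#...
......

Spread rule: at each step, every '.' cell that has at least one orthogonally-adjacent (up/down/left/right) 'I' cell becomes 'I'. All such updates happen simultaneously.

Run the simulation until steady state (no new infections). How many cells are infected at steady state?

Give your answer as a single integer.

Answer: 32

Derivation:
Step 0 (initial): 1 infected
Step 1: +2 new -> 3 infected
Step 2: +4 new -> 7 infected
Step 3: +4 new -> 11 infected
Step 4: +6 new -> 17 infected
Step 5: +8 new -> 25 infected
Step 6: +4 new -> 29 infected
Step 7: +2 new -> 31 infected
Step 8: +1 new -> 32 infected
Step 9: +0 new -> 32 infected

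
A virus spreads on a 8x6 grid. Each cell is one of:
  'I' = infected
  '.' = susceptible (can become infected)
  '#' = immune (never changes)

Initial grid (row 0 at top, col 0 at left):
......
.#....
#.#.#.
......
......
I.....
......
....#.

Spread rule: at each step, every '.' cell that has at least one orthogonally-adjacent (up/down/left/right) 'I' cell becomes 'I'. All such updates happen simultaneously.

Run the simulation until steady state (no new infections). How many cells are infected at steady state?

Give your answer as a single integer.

Answer: 43

Derivation:
Step 0 (initial): 1 infected
Step 1: +3 new -> 4 infected
Step 2: +5 new -> 9 infected
Step 3: +5 new -> 14 infected
Step 4: +6 new -> 20 infected
Step 5: +5 new -> 25 infected
Step 6: +4 new -> 29 infected
Step 7: +3 new -> 32 infected
Step 8: +4 new -> 36 infected
Step 9: +3 new -> 39 infected
Step 10: +2 new -> 41 infected
Step 11: +1 new -> 42 infected
Step 12: +1 new -> 43 infected
Step 13: +0 new -> 43 infected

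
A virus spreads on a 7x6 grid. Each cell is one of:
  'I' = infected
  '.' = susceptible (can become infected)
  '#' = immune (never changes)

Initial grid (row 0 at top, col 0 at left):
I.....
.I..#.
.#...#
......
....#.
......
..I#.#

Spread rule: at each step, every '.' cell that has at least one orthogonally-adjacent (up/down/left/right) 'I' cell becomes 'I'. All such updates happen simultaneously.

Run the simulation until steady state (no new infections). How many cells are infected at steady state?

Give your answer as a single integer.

Step 0 (initial): 3 infected
Step 1: +5 new -> 8 infected
Step 2: +8 new -> 16 infected
Step 3: +8 new -> 24 infected
Step 4: +7 new -> 31 infected
Step 5: +3 new -> 34 infected
Step 6: +2 new -> 36 infected
Step 7: +0 new -> 36 infected

Answer: 36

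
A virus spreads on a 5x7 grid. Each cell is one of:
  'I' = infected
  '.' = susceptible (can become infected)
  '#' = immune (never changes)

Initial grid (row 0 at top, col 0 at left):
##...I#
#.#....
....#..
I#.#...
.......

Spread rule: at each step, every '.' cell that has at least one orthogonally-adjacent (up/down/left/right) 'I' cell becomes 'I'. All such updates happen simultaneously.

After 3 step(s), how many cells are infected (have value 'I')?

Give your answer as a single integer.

Answer: 19

Derivation:
Step 0 (initial): 2 infected
Step 1: +4 new -> 6 infected
Step 2: +6 new -> 12 infected
Step 3: +7 new -> 19 infected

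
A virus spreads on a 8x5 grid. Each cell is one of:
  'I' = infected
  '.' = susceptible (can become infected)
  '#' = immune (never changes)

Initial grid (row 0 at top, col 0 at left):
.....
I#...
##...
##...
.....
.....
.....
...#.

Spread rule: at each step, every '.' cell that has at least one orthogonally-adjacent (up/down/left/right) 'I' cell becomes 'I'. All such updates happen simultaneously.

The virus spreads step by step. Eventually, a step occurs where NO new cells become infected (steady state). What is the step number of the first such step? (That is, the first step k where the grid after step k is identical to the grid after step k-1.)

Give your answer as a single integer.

Step 0 (initial): 1 infected
Step 1: +1 new -> 2 infected
Step 2: +1 new -> 3 infected
Step 3: +1 new -> 4 infected
Step 4: +2 new -> 6 infected
Step 5: +3 new -> 9 infected
Step 6: +3 new -> 12 infected
Step 7: +3 new -> 15 infected
Step 8: +4 new -> 19 infected
Step 9: +5 new -> 24 infected
Step 10: +5 new -> 29 infected
Step 11: +3 new -> 32 infected
Step 12: +2 new -> 34 infected
Step 13: +0 new -> 34 infected

Answer: 13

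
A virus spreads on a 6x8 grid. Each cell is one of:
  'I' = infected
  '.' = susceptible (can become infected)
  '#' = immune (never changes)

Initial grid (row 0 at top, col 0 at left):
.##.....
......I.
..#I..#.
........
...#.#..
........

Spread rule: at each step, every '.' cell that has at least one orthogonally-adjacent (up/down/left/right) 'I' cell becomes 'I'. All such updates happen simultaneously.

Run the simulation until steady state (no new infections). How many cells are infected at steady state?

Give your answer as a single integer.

Answer: 42

Derivation:
Step 0 (initial): 2 infected
Step 1: +6 new -> 8 infected
Step 2: +9 new -> 17 infected
Step 3: +7 new -> 24 infected
Step 4: +8 new -> 32 infected
Step 5: +8 new -> 40 infected
Step 6: +2 new -> 42 infected
Step 7: +0 new -> 42 infected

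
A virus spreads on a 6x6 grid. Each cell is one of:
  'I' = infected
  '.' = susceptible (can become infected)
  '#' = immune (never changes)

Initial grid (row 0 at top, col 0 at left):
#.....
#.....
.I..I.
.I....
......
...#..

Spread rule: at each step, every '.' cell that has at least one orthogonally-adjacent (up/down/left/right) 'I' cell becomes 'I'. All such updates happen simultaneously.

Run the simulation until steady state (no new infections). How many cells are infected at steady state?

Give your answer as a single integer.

Answer: 33

Derivation:
Step 0 (initial): 3 infected
Step 1: +10 new -> 13 infected
Step 2: +11 new -> 24 infected
Step 3: +8 new -> 32 infected
Step 4: +1 new -> 33 infected
Step 5: +0 new -> 33 infected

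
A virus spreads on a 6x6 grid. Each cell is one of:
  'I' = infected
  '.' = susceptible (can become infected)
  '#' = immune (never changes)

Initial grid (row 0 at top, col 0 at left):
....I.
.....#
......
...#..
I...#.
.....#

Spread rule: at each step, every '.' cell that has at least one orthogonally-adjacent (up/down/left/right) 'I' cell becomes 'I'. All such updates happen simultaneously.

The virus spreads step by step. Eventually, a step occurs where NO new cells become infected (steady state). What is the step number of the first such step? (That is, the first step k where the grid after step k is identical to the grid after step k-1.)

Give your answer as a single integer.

Answer: 6

Derivation:
Step 0 (initial): 2 infected
Step 1: +6 new -> 8 infected
Step 2: +7 new -> 15 infected
Step 3: +10 new -> 25 infected
Step 4: +5 new -> 30 infected
Step 5: +2 new -> 32 infected
Step 6: +0 new -> 32 infected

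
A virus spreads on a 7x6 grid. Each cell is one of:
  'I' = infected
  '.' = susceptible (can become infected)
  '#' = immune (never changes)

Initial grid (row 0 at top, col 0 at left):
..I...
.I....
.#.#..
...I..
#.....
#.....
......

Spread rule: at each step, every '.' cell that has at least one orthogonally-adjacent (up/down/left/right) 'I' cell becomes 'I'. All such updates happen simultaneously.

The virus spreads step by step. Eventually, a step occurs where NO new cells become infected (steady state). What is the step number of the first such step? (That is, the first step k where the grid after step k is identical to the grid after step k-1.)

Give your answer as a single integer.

Step 0 (initial): 3 infected
Step 1: +7 new -> 10 infected
Step 2: +11 new -> 21 infected
Step 3: +9 new -> 30 infected
Step 4: +5 new -> 35 infected
Step 5: +2 new -> 37 infected
Step 6: +1 new -> 38 infected
Step 7: +0 new -> 38 infected

Answer: 7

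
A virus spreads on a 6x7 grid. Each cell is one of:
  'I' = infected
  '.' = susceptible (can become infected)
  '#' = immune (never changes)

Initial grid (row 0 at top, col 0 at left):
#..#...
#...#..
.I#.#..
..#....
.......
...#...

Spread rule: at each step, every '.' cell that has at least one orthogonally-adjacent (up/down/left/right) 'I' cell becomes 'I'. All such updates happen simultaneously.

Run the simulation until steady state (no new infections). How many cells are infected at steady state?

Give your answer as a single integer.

Answer: 34

Derivation:
Step 0 (initial): 1 infected
Step 1: +3 new -> 4 infected
Step 2: +4 new -> 8 infected
Step 3: +5 new -> 13 infected
Step 4: +4 new -> 17 infected
Step 5: +2 new -> 19 infected
Step 6: +3 new -> 22 infected
Step 7: +3 new -> 25 infected
Step 8: +3 new -> 28 infected
Step 9: +2 new -> 30 infected
Step 10: +2 new -> 32 infected
Step 11: +2 new -> 34 infected
Step 12: +0 new -> 34 infected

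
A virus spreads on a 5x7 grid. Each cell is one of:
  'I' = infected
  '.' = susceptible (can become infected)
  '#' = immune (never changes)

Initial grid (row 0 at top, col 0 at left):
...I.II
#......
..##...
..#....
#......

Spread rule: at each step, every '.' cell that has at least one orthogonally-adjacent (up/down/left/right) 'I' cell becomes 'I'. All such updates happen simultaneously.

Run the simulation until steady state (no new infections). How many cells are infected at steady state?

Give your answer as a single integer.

Step 0 (initial): 3 infected
Step 1: +5 new -> 8 infected
Step 2: +5 new -> 13 infected
Step 3: +5 new -> 18 infected
Step 4: +4 new -> 22 infected
Step 5: +4 new -> 26 infected
Step 6: +3 new -> 29 infected
Step 7: +1 new -> 30 infected
Step 8: +0 new -> 30 infected

Answer: 30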